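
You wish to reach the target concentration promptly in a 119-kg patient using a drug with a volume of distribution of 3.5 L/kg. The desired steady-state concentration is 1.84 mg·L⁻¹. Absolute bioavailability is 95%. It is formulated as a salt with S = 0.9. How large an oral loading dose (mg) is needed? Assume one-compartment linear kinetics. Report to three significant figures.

Vd(total) = 119 kg × 3.5 L/kg = 416.5 L
LD = Vd × C / F / S = 416.5 × 1.840 / 0.95 / 0.9 = 896.3 mg

896 mg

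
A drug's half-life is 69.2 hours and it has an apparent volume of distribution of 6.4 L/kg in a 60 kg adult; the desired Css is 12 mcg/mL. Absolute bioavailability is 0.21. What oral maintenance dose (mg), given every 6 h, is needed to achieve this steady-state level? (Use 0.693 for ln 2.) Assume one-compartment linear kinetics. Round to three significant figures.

Total Vd = 6.4 × 60 = 384.0 L
CL = ln 2 · Vd / t½ = 0.693 × 384.0 / 69.2 = 3.846 L/h
D = CL × Css × τ / F = 3.846 × 12 × 6 / 0.21 = 1319 mg

1320 mg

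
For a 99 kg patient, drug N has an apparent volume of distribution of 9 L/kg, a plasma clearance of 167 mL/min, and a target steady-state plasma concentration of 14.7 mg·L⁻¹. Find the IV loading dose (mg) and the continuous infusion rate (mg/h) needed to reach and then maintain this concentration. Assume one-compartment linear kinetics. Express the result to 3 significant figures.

(a) 13100 mg; (b) 147 mg/h

Vd(total) = 99 kg × 9 L/kg = 891.0 L
Loading: fill Vd to C_target → 891.0 L × 14.7 mg/L = 13100 mg
Convert clearance: 167 mL/min × 60 min/h ÷ 1000 mL/L = 10.02 L/h
Maintenance infusion rate = CL × Css = 10.02 × 14.7 = 147.3 mg/h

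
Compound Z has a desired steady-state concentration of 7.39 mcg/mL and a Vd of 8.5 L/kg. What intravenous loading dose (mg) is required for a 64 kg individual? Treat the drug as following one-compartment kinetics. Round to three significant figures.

4020 mg

Total Vd = 8.5 × 64 = 544.0 L
The loading dose fills Vd to the target concentration.
LD = Vd × C = 544.0 × 7.390 = 4020 mg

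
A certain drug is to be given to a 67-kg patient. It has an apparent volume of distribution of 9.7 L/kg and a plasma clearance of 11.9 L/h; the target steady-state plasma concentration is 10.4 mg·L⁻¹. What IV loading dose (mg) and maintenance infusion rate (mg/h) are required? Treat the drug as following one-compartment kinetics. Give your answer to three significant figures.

Total Vd = 9.7 × 67 = 649.9 L
Loading dose = Vd × C = 649.9 × 10.4 = 6759 mg
Infusion rate = 11.90 L/h × 10.4 mg/L = 123.8 mg/h

(a) 6760 mg; (b) 124 mg/h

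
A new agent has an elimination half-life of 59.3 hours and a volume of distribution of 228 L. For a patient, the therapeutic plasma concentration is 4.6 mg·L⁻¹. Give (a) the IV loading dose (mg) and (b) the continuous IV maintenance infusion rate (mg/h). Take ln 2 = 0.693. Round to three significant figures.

LD = Vd × C = 228.0 × 4.6 = 1049 mg
CL = 0.693 × Vd / t½ = 0.693 × 228.0 / 59.3 = 2.664 L/h
Infusion rate = CL × Css = 2.664 × 4.6 = 12.25 mg/h

(a) 1050 mg; (b) 12.3 mg/h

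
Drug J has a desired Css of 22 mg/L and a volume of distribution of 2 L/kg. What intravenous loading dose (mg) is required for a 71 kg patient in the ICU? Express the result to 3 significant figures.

Vd = 2 L/kg × 71 kg = 142.0 L
LD = Vd × C = 142.0 × 22.00 = 3124 mg

3120 mg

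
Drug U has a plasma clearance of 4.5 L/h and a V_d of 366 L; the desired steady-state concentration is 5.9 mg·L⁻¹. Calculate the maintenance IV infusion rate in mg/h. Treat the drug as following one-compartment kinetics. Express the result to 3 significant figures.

Infusion rate = CL · Css = 4.500 L/h × 5.9 mg/L = 26.55 mg/h

26.6 mg/h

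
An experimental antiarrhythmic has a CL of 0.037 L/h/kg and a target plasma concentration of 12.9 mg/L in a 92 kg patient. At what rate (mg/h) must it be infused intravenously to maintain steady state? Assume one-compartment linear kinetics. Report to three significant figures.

CL = 0.037 L/h/kg × 92 kg = 3.404 L/h
Infusion rate = CL · Css = 3.404 L/h × 12.9 mg/L = 43.91 mg/h

43.9 mg/h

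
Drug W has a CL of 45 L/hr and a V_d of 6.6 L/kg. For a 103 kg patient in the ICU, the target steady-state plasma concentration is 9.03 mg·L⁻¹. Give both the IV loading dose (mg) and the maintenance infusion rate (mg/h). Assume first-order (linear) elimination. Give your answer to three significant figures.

(a) 6140 mg; (b) 406 mg/h

Vd(total) = 103 kg × 6.6 L/kg = 679.8 L
Loading: fill Vd to C_target → 679.8 L × 9.03 mg/L = 6139 mg
Maintenance: replace elimination → rate = CL × Css = 45.00 × 9.03 = 406.4 mg/h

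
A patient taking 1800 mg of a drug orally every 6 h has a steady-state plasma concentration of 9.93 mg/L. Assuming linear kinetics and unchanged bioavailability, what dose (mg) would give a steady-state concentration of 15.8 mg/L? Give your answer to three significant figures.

With linear kinetics, Css is proportional to dose rate (D/τ) at fixed clearance.
D₂ = D₁ × (Css,target / Css,current) = 1800 × 15.8/9.93 = 2864 mg

2860 mg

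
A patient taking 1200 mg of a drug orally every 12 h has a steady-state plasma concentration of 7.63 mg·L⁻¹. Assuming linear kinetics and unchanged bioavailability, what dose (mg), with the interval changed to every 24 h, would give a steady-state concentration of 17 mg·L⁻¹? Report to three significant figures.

5350 mg

For first-order elimination, Css ∝ F·D/(CL·τ); F and CL are unchanged, so Css ∝ D/τ.
D₂ = D₁ × (Css,target / Css,current) × (τ₂/τ₁) = 1200 × (17/7.63) × (24/12) = 5347 mg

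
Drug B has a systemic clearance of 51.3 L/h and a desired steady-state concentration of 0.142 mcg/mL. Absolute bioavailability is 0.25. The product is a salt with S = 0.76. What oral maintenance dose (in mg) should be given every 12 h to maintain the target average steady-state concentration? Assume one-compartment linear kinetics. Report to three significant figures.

460 mg

D = CL × Css × τ / F / S = 51.30 × 0.142 × 12 / 0.25 / 0.76 = 460.1 mg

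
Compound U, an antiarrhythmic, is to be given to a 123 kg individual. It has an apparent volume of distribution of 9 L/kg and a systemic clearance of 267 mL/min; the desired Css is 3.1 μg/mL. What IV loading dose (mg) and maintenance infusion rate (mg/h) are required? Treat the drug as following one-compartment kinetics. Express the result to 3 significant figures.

Vd = 9 L/kg × 123 kg = 1107 L
LD = Vd · C_target = 1107 × 3.1 = 3432 mg
CL = 267 mL/min × 60/1000 = 16.02 L/h
Maintenance infusion rate = CL × Css = 16.02 × 3.1 = 49.66 mg/h

(a) 3430 mg; (b) 49.7 mg/h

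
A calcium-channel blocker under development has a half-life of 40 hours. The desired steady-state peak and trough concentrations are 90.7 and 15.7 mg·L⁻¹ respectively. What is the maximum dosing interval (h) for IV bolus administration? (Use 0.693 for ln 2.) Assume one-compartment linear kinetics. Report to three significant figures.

101 h

k = 0.693 / t½ = 0.693 / 40 = 0.01733 h⁻¹
Between IV bolus doses, concentration decays as C = C₀·e^(−kτ), so C_peak/C_trough = e^(kτ).
τ_max = ln(C_peak/C_trough) / k = ln(90.7/15.7) / 0.01733 = 1.754 / 0.01733 = 101.2 h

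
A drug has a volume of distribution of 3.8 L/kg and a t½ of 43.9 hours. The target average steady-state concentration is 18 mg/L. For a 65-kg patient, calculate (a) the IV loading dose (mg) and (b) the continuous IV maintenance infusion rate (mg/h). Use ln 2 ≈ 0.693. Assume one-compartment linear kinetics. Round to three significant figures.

Total Vd = 3.8 × 65 = 247.0 L
LD = Vd × C = 247.0 × 18 = 4446 mg
CL = 0.693 × Vd / t½ = 0.693 × 247.0 / 43.9 = 3.899 L/h
Infusion rate = CL × Css = 3.899 × 18 = 70.18 mg/h

(a) 4450 mg; (b) 70.2 mg/h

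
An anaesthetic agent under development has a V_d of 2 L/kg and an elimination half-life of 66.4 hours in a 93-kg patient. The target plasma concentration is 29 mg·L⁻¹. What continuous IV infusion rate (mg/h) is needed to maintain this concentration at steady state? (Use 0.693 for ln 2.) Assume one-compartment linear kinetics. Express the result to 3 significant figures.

Total Vd = 2 × 93 = 186.0 L
CL = 0.693 × Vd / t½ = 0.693 × 186.0 / 66.4 = 1.941 L/h
Infusion rate = CL × Css = 1.941 × 29 = 56.29 mg/h

56.3 mg/h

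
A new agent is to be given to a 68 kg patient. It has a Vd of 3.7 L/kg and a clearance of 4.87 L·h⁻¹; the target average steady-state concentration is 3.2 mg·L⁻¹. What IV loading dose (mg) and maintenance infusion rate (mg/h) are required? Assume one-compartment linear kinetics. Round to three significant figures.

(a) 805 mg; (b) 15.6 mg/h

Vd = 3.7 L/kg × 68 kg = 251.6 L
Loading dose = Vd × C = 251.6 × 3.2 = 805.1 mg
Maintenance: replace elimination → rate = CL × Css = 4.870 × 3.2 = 15.58 mg/h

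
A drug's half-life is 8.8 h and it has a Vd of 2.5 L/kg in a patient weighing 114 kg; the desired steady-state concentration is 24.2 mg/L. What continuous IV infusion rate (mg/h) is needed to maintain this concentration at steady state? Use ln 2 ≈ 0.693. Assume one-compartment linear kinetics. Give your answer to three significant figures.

Total Vd = 2.5 × 114 = 285.0 L
CL = ln 2 · Vd / t½ = 0.693 × 285.0 / 8.8 = 22.44 L/h
Infusion rate = CL × Css = 22.44 × 24.2 = 543.0 mg/h

543 mg/h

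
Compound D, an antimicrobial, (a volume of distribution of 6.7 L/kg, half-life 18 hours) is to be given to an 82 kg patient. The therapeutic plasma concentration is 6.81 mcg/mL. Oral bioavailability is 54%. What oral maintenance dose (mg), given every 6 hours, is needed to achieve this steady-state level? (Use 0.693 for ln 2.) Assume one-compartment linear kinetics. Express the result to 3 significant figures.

1600 mg

Vd(total) = 82 kg × 6.7 L/kg = 549.4 L
CL = ln 2 · Vd / t½ = 0.693 × 549.4 / 18 = 21.15 L/h
D = CL × Css × τ / F = 21.15 × 6.81 × 6 / 0.54 = 1600 mg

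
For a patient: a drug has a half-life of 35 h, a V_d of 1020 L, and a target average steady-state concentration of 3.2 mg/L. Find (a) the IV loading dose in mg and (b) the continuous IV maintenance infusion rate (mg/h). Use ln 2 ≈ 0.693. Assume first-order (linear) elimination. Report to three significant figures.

(a) 3260 mg; (b) 64.6 mg/h

LD = Vd × C = 1020 × 3.2 = 3264 mg
CL = 0.693 × Vd / t½ = 0.693 × 1020 / 35 = 20.20 L/h
Infusion rate = CL × Css = 20.20 × 3.2 = 64.64 mg/h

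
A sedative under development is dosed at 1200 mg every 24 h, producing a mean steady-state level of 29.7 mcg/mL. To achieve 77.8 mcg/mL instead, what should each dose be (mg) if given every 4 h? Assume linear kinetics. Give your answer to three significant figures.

524 mg

For first-order elimination, Css ∝ F·D/(CL·τ); F and CL are unchanged, so Css ∝ D/τ.
D₂ = D₁ × (Css,target / Css,current) × (τ₂/τ₁) = 1200 × (77.8/29.7) × (4/24) = 523.9 mg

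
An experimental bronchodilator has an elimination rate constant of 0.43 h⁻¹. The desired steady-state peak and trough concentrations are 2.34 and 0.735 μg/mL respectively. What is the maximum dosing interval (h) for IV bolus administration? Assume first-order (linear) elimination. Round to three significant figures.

Between IV bolus doses, concentration decays as C = C₀·e^(−kτ), so C_peak/C_trough = e^(kτ).
τ_max = ln(C_peak/C_trough) / k = ln(2.34/0.735) / 0.4300 = 1.158 / 0.4300 = 2.693 h

2.69 h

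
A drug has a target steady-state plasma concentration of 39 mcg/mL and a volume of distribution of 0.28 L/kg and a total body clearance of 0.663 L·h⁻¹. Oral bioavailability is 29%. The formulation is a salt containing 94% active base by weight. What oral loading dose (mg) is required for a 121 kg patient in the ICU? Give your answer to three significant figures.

Total Vd = 0.28 × 121 = 33.88 L
LD = Vd × C / F / S = 33.88 × 39.00 / 0.29 / 0.94 = 4847 mg

4850 mg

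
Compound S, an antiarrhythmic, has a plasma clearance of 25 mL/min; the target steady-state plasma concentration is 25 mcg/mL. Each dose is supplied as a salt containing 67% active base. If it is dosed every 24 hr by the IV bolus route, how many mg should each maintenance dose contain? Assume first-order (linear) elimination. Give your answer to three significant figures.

1340 mg

Convert clearance: 25 mL/min × 60 min/h ÷ 1000 mL/L = 1.500 L/h
D = CL × Css × τ / S = 1.500 × 25 × 24 / 0.67 = 1343 mg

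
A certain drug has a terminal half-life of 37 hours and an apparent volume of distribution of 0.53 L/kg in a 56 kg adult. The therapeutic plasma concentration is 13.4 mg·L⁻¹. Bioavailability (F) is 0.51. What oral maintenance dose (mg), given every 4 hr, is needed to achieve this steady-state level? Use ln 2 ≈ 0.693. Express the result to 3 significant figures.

58.4 mg

Vd = 0.53 L/kg × 56 kg = 29.68 L
CL = ln 2 · Vd / t½ = 0.693 × 29.68 / 37 = 0.5559 L/h
D = CL × Css × τ / F = 0.5559 × 13.4 × 4 / 0.51 = 58.42 mg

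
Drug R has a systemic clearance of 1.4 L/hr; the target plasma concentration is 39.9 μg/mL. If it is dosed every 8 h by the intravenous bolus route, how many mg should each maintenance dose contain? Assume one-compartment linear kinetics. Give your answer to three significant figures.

D = CL × Css × τ = 1.400 × 39.9 × 8 = 446.9 mg

447 mg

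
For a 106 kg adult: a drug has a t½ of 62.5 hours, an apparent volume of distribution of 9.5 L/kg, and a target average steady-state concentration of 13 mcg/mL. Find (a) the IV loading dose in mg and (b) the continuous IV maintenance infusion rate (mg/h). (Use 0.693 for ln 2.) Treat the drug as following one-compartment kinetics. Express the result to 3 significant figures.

Vd = 9.5 L/kg × 106 kg = 1007 L
LD = Vd × C = 1007 × 13 = 13090 mg
CL = 0.693 × Vd / t½ = 0.693 × 1007 / 62.5 = 11.17 L/h
Infusion rate = CL × Css = 11.17 × 13 = 145.2 mg/h

(a) 13100 mg; (b) 145 mg/h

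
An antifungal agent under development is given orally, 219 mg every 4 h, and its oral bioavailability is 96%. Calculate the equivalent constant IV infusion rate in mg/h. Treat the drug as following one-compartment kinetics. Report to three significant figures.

Equivalent systemic input: infusion rate = F·D/τ.
Rate = 0.96 × 219 / 4 = 52.56 mg/h

52.6 mg/h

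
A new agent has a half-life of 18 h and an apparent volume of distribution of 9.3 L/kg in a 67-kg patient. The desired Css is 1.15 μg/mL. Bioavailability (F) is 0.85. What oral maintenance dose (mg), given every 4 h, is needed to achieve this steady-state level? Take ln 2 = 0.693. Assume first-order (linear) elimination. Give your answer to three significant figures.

130 mg

Vd(total) = 67 kg × 9.3 L/kg = 623.1 L
CL = ln 2 · Vd / t½ = 0.693 × 623.1 / 18 = 23.99 L/h
D = CL × Css × τ / F = 23.99 × 1.15 × 4 / 0.85 = 129.8 mg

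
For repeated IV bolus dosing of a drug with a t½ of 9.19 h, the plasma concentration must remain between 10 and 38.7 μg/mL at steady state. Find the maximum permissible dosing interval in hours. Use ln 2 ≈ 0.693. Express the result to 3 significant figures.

k = 0.693 / t½ = 0.693 / 9.19 = 0.07541 h⁻¹
Between IV bolus doses, concentration decays as C = C₀·e^(−kτ), so C_peak/C_trough = e^(kτ).
τ_max = ln(C_peak/C_trough) / k = ln(38.7/10) / 0.07541 = 1.353 / 0.07541 = 17.94 h

17.9 h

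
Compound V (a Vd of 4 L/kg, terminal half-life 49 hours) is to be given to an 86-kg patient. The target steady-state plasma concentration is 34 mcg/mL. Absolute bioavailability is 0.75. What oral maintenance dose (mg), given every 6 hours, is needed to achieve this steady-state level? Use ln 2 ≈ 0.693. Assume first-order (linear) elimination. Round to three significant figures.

1320 mg

Vd(total) = 86 kg × 4 L/kg = 344.0 L
CL = ln 2 · Vd / t½ = 0.693 × 344.0 / 49 = 4.865 L/h
D = CL × Css × τ / F = 4.865 × 34 × 6 / 0.75 = 1323 mg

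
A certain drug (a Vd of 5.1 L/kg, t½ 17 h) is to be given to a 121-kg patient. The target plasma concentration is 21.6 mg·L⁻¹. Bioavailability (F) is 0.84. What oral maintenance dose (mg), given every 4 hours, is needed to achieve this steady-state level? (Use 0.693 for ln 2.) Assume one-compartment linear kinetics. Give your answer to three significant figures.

Total Vd = 5.1 × 121 = 617.1 L
k = 0.693/17 = 0.04076 h⁻¹, so CL = k·Vd = 0.04076 × 617.1 = 25.15 L/h
D = CL × Css × τ / F = 25.15 × 21.6 × 4 / 0.84 = 2587 mg

2590 mg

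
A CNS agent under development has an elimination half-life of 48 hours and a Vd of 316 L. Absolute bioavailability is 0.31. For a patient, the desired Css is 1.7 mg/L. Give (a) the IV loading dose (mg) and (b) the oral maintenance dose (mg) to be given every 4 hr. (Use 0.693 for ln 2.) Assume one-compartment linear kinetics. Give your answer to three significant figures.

(a) 537 mg; (b) 100 mg

LD = Vd × C = 316.0 × 1.7 = 537.2 mg
CL = 0.693 × Vd / t½ = 0.693 × 316.0 / 48 = 4.562 L/h
D = CL × Css × τ / F = 4.562 × 1.7 × 4 / 0.31 = 100.1 mg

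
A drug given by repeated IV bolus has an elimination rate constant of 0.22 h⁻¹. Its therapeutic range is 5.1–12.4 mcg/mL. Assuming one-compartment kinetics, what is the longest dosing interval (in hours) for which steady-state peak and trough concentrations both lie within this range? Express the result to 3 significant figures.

4.04 h

Between IV bolus doses, concentration decays as C = C₀·e^(−kτ), so C_peak/C_trough = e^(kτ).
τ_max = ln(C_peak/C_trough) / k = ln(12.4/5.1) / 0.2200 = 0.8885 / 0.2200 = 4.039 h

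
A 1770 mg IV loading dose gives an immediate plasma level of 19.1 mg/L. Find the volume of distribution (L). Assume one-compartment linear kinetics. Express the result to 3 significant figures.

Immediately after an IV bolus, C₀ = Dose / Vd, so Vd = Dose / C₀.
Vd = 1770 / 19.1 = 92.67 L

92.7 L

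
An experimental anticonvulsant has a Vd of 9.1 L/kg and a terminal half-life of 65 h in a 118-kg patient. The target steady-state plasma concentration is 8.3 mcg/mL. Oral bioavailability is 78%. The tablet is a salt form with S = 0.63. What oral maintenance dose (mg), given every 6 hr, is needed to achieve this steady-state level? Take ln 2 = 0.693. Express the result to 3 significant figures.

Vd(total) = 118 kg × 9.1 L/kg = 1074 L
k = 0.693/65 = 0.01066 h⁻¹, so CL = k·Vd = 0.01066 × 1074 = 11.45 L/h
D = CL × Css × τ / F / S = 11.45 × 8.3 × 6 / 0.78 / 0.63 = 1160 mg

1160 mg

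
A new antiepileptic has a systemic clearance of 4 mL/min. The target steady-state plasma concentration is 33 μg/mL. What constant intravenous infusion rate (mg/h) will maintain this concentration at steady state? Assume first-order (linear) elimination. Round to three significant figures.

7.92 mg/h

CL = 4 mL/min × 60/1000 = 0.2400 L/h
At steady state, infusion rate equals elimination rate: rate in = CL × Css.
Infusion rate = CL · Css = 0.2400 L/h × 33 mg/L = 7.920 mg/h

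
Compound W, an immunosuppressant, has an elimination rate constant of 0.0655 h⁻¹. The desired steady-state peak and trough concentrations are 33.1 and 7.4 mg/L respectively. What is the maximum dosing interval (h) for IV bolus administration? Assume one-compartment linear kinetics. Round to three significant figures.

22.9 h

Between IV bolus doses, concentration decays as C = C₀·e^(−kτ), so C_peak/C_trough = e^(kτ).
τ_max = ln(C_peak/C_trough) / k = ln(33.1/7.4) / 0.06550 = 1.498 / 0.06550 = 22.87 h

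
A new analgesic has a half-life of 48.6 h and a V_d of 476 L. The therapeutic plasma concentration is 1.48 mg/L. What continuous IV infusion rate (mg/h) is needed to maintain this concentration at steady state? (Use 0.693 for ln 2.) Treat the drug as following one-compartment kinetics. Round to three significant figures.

10.0 mg/h

CL = 0.693 × Vd / t½ = 0.693 × 476.0 / 48.6 = 6.787 L/h
Infusion rate = CL × Css = 6.787 × 1.48 = 10.04 mg/h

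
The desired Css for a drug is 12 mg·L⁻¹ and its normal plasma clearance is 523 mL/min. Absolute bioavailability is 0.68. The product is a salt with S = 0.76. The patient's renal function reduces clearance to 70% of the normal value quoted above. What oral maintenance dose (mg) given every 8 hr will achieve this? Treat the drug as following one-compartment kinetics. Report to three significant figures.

4080 mg

Convert clearance: 523 mL/min × 60 min/h ÷ 1000 mL/L = 31.38 L/h
Patient clearance = 0.7 × 31.38 = 21.97 L/h
D = CL × Css × τ / F / S = 21.97 × 12 × 8 / 0.68 / 0.76 = 4081 mg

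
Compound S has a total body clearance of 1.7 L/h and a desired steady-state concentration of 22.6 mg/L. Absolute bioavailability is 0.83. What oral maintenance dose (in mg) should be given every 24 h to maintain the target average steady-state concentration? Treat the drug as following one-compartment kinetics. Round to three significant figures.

1110 mg

D = CL × Css × τ / F = 1.700 × 22.6 × 24 / 0.83 = 1111 mg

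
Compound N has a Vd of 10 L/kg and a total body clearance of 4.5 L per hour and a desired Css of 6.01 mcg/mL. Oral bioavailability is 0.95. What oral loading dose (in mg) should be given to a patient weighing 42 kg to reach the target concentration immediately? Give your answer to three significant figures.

2660 mg

Vd(total) = 42 kg × 10 L/kg = 420.0 L
LD = Vd × C / F = 420.0 × 6.010 / 0.95 = 2657 mg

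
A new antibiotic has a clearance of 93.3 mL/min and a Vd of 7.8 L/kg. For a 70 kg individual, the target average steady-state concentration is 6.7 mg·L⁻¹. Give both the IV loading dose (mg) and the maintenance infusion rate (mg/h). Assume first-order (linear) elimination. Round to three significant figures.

(a) 3660 mg; (b) 37.5 mg/h

Vd(total) = 70 kg × 7.8 L/kg = 546.0 L
LD = Vd · C_target = 546.0 × 6.7 = 3658 mg
CL = 93.3 mL/min = 93.3 × 0.06 = 5.598 L/h
Infusion rate = 5.598 L/h × 6.7 mg/L = 37.51 mg/h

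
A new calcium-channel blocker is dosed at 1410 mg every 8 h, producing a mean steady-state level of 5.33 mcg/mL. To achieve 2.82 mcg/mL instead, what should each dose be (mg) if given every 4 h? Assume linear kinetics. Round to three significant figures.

373 mg

With linear kinetics, Css is proportional to dose rate (D/τ) at fixed clearance.
D₂ = D₁ × (Css,target / Css,current) × (τ₂/τ₁) = 1410 × (2.82/5.33) × (4/8) = 373.0 mg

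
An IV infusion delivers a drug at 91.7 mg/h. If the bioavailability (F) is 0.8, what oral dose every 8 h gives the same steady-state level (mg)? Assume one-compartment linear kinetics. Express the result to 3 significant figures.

To maintain the same Css, the systemic dosing rate must be unchanged: F·D/τ = infusion rate.
D = rate × τ / F = 91.7 × 8 / 0.8 = 917.0 mg

917 mg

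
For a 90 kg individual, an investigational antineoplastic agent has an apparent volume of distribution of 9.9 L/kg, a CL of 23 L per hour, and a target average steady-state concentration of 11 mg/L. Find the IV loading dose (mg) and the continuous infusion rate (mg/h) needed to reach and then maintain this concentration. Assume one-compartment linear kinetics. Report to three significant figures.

Vd(total) = 90 kg × 9.9 L/kg = 891.0 L
LD = Vd · C_target = 891.0 × 11 = 9801 mg
Maintenance: replace elimination → rate = CL × Css = 23.00 × 11 = 253.0 mg/h

(a) 9800 mg; (b) 253 mg/h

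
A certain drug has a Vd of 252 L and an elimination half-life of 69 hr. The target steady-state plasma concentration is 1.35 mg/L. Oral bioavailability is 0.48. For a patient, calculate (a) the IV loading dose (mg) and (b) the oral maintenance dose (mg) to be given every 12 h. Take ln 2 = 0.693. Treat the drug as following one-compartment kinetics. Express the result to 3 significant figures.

(a) 340 mg; (b) 85.4 mg

LD = Vd × C = 252.0 × 1.35 = 340.2 mg
CL = 0.693 × Vd / t½ = 0.693 × 252.0 / 69 = 2.531 L/h
D = CL × Css × τ / F = 2.531 × 1.35 × 12 / 0.48 = 85.42 mg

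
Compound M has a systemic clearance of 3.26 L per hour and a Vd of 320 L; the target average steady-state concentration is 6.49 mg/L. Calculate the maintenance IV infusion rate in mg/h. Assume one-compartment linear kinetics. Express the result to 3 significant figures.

21.2 mg/h

At steady state, infusion rate equals elimination rate: rate in = CL × Css.
R₀ = 3.260 × 6.49 = 21.16 mg/h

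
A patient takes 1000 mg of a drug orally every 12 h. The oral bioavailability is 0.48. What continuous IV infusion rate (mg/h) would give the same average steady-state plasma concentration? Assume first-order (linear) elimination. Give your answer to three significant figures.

Equivalent systemic input: infusion rate = F·D/τ.
Rate = 0.48 × 1000 / 12 = 40.00 mg/h

40.0 mg/h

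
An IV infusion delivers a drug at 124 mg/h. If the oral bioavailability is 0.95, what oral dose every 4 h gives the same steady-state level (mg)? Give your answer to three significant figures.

522 mg

To maintain the same Css, the systemic dosing rate must be unchanged: F·D/τ = infusion rate.
D = rate × τ / F = 124 × 4 / 0.95 = 522.1 mg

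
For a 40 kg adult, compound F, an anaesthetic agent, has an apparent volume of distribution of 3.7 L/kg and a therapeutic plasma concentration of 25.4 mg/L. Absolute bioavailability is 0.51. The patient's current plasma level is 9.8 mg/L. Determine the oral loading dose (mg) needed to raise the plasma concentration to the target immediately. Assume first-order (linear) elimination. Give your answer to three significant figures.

Total Vd = 3.7 × 40 = 148.0 L
The loading dose fills Vd to the target concentration.
Concentration deficit ΔC = 25.4 − 9.8 = 15.60 mg/L
LD = Vd × ΔC / F = 148.0 × 15.60 / 0.51 = 4527 mg

4530 mg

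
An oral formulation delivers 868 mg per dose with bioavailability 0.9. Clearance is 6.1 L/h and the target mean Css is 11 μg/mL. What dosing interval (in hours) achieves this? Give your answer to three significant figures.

11.6 h

F·D/τ = CL·Css → τ = F·D / (CL·Css).
τ = 0.9 × 868 / (6.1 × 11) = 11.64 h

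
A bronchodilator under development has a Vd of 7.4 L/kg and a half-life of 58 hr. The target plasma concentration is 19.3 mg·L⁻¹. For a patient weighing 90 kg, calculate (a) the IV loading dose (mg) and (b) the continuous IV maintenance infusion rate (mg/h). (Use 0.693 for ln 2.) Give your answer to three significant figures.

(a) 12900 mg; (b) 154 mg/h

Total Vd = 7.4 × 90 = 666.0 L
LD = Vd × C = 666.0 × 19.3 = 12850 mg
CL = 0.693 × Vd / t½ = 0.693 × 666.0 / 58 = 7.958 L/h
Infusion rate = CL × Css = 7.958 × 19.3 = 153.6 mg/h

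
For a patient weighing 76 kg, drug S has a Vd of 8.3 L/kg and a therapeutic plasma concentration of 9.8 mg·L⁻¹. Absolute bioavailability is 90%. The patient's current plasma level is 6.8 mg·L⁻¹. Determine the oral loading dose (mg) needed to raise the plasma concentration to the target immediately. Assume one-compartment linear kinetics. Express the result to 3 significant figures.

Vd = 8.3 L/kg × 76 kg = 630.8 L
The loading dose fills Vd to the target concentration.
Concentration deficit ΔC = 9.8 − 6.8 = 3.000 mg/L
LD = Vd × ΔC / F = 630.8 × 3.000 / 0.9 = 2103 mg

2100 mg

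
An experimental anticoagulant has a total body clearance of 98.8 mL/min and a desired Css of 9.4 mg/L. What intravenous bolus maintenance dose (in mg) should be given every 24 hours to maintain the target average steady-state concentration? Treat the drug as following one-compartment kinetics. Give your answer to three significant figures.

Convert clearance: 98.8 mL/min × 60 min/h ÷ 1000 mL/L = 5.928 L/h
D = CL × Css × τ = 5.928 × 9.4 × 24 = 1337 mg

1340 mg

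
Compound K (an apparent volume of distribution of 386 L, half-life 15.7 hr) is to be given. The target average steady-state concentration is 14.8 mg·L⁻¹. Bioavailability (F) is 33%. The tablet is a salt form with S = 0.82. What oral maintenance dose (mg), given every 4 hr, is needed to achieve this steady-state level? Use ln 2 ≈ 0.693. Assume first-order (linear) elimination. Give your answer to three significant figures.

3730 mg

CL = ln 2 · Vd / t½ = 0.693 × 386.0 / 15.7 = 17.04 L/h
D = CL × Css × τ / F / S = 17.04 × 14.8 × 4 / 0.33 / 0.82 = 3728 mg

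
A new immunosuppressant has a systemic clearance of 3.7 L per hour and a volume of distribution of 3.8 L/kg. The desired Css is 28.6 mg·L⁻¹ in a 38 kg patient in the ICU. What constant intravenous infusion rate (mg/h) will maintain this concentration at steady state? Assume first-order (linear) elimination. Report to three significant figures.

106 mg/h

R₀ = 3.700 × 28.6 = 105.8 mg/h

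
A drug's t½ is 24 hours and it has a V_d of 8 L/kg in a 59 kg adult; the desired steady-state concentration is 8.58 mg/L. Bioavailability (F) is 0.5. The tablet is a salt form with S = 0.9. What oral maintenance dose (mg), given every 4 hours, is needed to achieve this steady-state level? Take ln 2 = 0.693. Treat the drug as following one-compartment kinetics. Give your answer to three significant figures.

1040 mg

Vd(total) = 59 kg × 8 L/kg = 472.0 L
CL = ln 2 · Vd / t½ = 0.693 × 472.0 / 24 = 13.63 L/h
D = CL × Css × τ / F / S = 13.63 × 8.58 × 4 / 0.5 / 0.9 = 1040 mg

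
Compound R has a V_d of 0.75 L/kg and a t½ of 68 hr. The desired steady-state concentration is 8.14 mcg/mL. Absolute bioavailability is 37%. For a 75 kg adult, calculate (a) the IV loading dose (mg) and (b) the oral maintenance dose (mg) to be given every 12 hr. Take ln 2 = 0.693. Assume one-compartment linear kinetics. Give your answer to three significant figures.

Vd = 0.75 L/kg × 75 kg = 56.25 L
LD = Vd × C = 56.25 × 8.14 = 457.9 mg
CL = 0.693 × Vd / t½ = 0.693 × 56.25 / 68 = 0.5733 L/h
D = CL × Css × τ / F = 0.5733 × 8.14 × 12 / 0.37 = 151.4 mg

(a) 458 mg; (b) 151 mg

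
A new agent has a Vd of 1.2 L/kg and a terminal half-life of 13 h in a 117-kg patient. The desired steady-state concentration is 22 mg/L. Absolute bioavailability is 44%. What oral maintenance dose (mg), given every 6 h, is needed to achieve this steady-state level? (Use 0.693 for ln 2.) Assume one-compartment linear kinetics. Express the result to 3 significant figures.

2250 mg

Total Vd = 1.2 × 117 = 140.4 L
CL = ln 2 · Vd / t½ = 0.693 × 140.4 / 13 = 7.484 L/h
D = CL × Css × τ / F = 7.484 × 22 × 6 / 0.44 = 2245 mg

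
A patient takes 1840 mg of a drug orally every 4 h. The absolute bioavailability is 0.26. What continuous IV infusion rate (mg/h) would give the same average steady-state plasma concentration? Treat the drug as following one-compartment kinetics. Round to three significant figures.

Equivalent systemic input: infusion rate = F·D/τ.
Rate = 0.26 × 1840 / 4 = 119.6 mg/h

120 mg/h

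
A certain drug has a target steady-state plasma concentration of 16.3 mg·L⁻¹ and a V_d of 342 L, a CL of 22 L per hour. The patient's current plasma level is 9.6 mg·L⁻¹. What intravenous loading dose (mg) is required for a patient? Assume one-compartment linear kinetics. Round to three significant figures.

Concentration deficit ΔC = 16.3 − 9.6 = 6.700 mg/L
LD = Vd × ΔC = 342.0 × 6.700 = 2291 mg

2290 mg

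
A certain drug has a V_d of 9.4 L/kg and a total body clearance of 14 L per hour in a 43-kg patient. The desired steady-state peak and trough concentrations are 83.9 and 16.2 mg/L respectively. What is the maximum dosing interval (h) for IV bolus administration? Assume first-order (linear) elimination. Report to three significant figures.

Vd = 9.4 L/kg × 43 kg = 404.2 L
k = CL / Vd = 14.00 / 404.2 = 0.03464 h⁻¹
Between IV bolus doses, concentration decays as C = C₀·e^(−kτ), so C_peak/C_trough = e^(kτ).
τ_max = ln(C_peak/C_trough) / k = ln(83.9/16.2) / 0.03464 = 1.645 / 0.03464 = 47.49 h

47.5 h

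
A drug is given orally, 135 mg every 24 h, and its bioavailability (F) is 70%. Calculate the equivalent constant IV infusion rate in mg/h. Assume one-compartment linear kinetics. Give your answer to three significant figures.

3.94 mg/h

Equivalent systemic input: infusion rate = F·D/τ.
Rate = 0.7 × 135 / 24 = 3.938 mg/h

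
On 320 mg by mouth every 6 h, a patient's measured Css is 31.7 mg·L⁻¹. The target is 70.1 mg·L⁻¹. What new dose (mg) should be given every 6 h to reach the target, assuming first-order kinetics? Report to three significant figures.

For first-order elimination, Css ∝ F·D/(CL·τ); F and CL are unchanged, so Css ∝ D/τ.
D₂ = D₁ × (Css,target / Css,current) = 320 × 70.1/31.7 = 707.6 mg

708 mg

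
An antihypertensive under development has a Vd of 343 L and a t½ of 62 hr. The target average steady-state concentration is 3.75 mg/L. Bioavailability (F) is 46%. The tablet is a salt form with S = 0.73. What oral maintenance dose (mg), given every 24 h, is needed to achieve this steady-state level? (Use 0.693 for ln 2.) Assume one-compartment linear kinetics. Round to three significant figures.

1030 mg

k = 0.693/62 = 0.01118 h⁻¹, so CL = k·Vd = 0.01118 × 343.0 = 3.835 L/h
D = CL × Css × τ / F / S = 3.835 × 3.75 × 24 / 0.46 / 0.73 = 1028 mg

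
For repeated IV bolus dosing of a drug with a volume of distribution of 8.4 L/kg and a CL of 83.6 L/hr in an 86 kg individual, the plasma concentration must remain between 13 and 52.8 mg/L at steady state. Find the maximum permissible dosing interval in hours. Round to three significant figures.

Total Vd = 8.4 × 86 = 722.4 L
k = CL / Vd = 83.60 / 722.4 = 0.1157 h⁻¹
Between IV bolus doses, concentration decays as C = C₀·e^(−kτ), so C_peak/C_trough = e^(kτ).
τ_max = ln(C_peak/C_trough) / k = ln(52.8/13) / 0.1157 = 1.402 / 0.1157 = 12.12 h

12.1 h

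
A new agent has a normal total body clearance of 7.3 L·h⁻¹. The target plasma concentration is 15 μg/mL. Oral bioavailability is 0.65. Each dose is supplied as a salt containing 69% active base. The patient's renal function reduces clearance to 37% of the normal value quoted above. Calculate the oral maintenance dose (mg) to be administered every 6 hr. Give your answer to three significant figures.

Patient clearance = 0.37 × 7.300 = 2.701 L/h
D = CL × Css × τ / F / S = 2.701 × 15 × 6 / 0.65 / 0.69 = 542.0 mg

542 mg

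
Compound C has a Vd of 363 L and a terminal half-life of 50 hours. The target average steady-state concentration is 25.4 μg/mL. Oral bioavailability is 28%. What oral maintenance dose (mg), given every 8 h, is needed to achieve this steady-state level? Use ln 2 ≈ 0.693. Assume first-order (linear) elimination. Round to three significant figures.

CL = ln 2 · Vd / t½ = 0.693 × 363.0 / 50 = 5.031 L/h
D = CL × Css × τ / F = 5.031 × 25.4 × 8 / 0.28 = 3651 mg

3650 mg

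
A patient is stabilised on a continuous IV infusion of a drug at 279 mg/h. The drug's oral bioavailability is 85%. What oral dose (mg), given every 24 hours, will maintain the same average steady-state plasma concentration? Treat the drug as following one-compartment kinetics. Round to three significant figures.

7880 mg

To maintain the same Css, the systemic dosing rate must be unchanged: F·D/τ = infusion rate.
D = rate × τ / F = 279 × 24 / 0.85 = 7878 mg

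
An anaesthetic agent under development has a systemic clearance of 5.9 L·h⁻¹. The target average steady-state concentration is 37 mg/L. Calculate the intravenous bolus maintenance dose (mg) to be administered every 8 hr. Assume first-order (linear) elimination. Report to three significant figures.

D = CL × Css × τ = 5.900 × 37 × 8 = 1746 mg

1750 mg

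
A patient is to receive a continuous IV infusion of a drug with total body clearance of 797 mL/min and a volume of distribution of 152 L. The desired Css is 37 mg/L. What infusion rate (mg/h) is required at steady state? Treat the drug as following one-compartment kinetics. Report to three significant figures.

1770 mg/h

CL = 797 mL/min × 60/1000 = 47.82 L/h
Maintenance depends on clearance, not Vd — rate in must match rate out.
Rate = CL × Css = 47.82 × 37 = 1769 mg/h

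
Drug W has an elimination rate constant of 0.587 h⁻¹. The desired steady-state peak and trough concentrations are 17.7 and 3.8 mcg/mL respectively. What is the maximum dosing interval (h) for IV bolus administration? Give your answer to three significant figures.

2.62 h

Between IV bolus doses, concentration decays as C = C₀·e^(−kτ), so C_peak/C_trough = e^(kτ).
τ_max = ln(C_peak/C_trough) / k = ln(17.7/3.8) / 0.5870 = 1.539 / 0.5870 = 2.622 h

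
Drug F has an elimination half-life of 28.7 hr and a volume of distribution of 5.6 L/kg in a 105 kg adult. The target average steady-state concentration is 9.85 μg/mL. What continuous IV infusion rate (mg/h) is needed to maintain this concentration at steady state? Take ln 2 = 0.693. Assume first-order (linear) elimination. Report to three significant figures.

Vd = 5.6 L/kg × 105 kg = 588.0 L
CL = ln 2 · Vd / t½ = 0.693 × 588.0 / 28.7 = 14.20 L/h
Infusion rate = CL × Css = 14.20 × 9.85 = 139.9 mg/h

140 mg/h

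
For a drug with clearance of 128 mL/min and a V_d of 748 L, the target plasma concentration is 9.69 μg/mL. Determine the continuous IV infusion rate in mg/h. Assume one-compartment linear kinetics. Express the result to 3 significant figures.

74.4 mg/h

CL = 128 mL/min × 60/1000 = 7.680 L/h
R₀ = 7.680 × 9.69 = 74.42 mg/h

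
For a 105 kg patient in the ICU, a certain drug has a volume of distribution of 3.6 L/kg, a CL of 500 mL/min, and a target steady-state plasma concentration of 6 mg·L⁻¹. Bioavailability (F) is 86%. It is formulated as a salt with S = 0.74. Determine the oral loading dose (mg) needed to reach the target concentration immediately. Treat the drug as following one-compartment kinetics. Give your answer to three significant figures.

3560 mg

Total Vd = 3.6 × 105 = 378.0 L
LD = Vd × C / F / S = 378.0 × 6.000 / 0.86 / 0.74 = 3564 mg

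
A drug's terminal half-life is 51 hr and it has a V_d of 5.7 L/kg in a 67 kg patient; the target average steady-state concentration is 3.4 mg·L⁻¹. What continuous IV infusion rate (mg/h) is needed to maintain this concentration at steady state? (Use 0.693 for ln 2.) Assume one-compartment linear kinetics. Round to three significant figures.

Vd(total) = 67 kg × 5.7 L/kg = 381.9 L
CL = 0.693 × Vd / t½ = 0.693 × 381.9 / 51 = 5.189 L/h
Infusion rate = CL × Css = 5.189 × 3.4 = 17.64 mg/h

17.6 mg/h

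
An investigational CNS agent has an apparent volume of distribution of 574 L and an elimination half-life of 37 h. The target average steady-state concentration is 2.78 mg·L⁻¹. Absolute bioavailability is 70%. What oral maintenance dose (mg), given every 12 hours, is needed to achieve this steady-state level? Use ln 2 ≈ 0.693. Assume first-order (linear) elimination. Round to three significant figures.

512 mg

CL = ln 2 · Vd / t½ = 0.693 × 574.0 / 37 = 10.75 L/h
D = CL × Css × τ / F = 10.75 × 2.78 × 12 / 0.7 = 512.3 mg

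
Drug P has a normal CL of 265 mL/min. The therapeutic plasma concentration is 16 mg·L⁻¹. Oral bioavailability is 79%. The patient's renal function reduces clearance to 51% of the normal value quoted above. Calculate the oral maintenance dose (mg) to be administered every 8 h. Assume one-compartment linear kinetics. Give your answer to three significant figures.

CL = 265 mL/min = 265 × 0.06 = 15.90 L/h
Patient clearance = 0.51 × 15.90 = 8.109 L/h
D = CL × Css × τ / F = 8.109 × 16 × 8 / 0.79 = 1314 mg

1310 mg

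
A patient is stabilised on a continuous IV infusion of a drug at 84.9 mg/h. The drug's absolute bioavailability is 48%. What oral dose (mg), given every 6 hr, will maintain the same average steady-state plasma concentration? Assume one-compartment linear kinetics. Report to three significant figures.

1060 mg

To maintain the same Css, the systemic dosing rate must be unchanged: F·D/τ = infusion rate.
D = rate × τ / F = 84.9 × 6 / 0.48 = 1061 mg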